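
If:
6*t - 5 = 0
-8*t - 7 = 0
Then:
No Solution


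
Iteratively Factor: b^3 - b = (b - 1)*(b^2 + b) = (b - 1)*(b + 1)*(b)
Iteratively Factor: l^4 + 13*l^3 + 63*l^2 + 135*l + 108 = (l + 3)*(l^3 + 10*l^2 + 33*l + 36) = (l + 3)^2*(l^2 + 7*l + 12) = (l + 3)^3*(l + 4)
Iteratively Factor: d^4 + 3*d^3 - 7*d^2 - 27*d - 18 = (d + 3)*(d^3 - 7*d - 6) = (d + 2)*(d + 3)*(d^2 - 2*d - 3) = (d + 1)*(d + 2)*(d + 3)*(d - 3)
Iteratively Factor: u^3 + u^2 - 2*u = (u)*(u^2 + u - 2) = u*(u - 1)*(u + 2)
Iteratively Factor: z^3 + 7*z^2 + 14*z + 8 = (z + 1)*(z^2 + 6*z + 8) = (z + 1)*(z + 2)*(z + 4)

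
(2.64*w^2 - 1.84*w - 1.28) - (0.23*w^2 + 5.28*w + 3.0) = 2.41*w^2 - 7.12*w - 4.28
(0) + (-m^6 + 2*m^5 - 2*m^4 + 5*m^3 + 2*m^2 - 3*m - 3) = -m^6 + 2*m^5 - 2*m^4 + 5*m^3 + 2*m^2 - 3*m - 3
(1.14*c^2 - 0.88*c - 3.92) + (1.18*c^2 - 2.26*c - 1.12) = 2.32*c^2 - 3.14*c - 5.04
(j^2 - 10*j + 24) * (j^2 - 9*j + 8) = j^4 - 19*j^3 + 122*j^2 - 296*j + 192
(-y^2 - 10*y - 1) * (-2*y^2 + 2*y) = 2*y^4 + 18*y^3 - 18*y^2 - 2*y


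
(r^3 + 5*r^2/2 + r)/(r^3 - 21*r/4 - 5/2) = 2*r/(2*r - 5)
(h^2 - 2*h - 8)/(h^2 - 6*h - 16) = (h - 4)/(h - 8)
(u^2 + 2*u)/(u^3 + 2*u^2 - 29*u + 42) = u*(u + 2)/(u^3 + 2*u^2 - 29*u + 42)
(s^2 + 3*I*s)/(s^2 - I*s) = (s + 3*I)/(s - I)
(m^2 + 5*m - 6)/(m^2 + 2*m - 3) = (m + 6)/(m + 3)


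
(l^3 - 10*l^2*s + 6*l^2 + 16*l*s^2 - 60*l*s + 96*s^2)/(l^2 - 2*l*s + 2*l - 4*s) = (l^2 - 8*l*s + 6*l - 48*s)/(l + 2)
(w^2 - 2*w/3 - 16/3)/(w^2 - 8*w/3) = (w + 2)/w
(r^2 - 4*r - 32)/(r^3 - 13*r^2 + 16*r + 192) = (r + 4)/(r^2 - 5*r - 24)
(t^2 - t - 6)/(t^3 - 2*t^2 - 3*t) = (t + 2)/(t*(t + 1))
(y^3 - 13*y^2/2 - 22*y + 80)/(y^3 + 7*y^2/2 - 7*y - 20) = (y - 8)/(y + 2)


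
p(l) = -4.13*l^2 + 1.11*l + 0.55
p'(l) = 1.11 - 8.26*l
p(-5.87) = -148.27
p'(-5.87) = 49.60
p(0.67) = -0.56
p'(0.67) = -4.42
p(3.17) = -37.43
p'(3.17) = -25.07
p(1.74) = -10.02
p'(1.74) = -13.26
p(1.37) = -5.68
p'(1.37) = -10.21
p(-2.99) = -39.69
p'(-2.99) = 25.81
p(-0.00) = 0.55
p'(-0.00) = 1.11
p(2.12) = -15.66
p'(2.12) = -16.40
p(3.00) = -33.29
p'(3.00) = -23.67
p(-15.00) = -945.35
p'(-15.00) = 125.01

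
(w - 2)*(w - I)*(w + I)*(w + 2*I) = w^4 - 2*w^3 + 2*I*w^3 + w^2 - 4*I*w^2 - 2*w + 2*I*w - 4*I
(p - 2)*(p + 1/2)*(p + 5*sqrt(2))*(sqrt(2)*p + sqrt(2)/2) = sqrt(2)*p^4 - sqrt(2)*p^3 + 10*p^3 - 10*p^2 - 7*sqrt(2)*p^2/4 - 35*p/2 - sqrt(2)*p/2 - 5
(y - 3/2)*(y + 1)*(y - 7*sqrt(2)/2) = y^3 - 7*sqrt(2)*y^2/2 - y^2/2 - 3*y/2 + 7*sqrt(2)*y/4 + 21*sqrt(2)/4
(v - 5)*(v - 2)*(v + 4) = v^3 - 3*v^2 - 18*v + 40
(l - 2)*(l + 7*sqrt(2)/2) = l^2 - 2*l + 7*sqrt(2)*l/2 - 7*sqrt(2)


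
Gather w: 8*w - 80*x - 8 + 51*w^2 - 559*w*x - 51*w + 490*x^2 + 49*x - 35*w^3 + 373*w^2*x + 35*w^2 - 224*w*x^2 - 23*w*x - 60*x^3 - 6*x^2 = -35*w^3 + w^2*(373*x + 86) + w*(-224*x^2 - 582*x - 43) - 60*x^3 + 484*x^2 - 31*x - 8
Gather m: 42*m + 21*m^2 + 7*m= 21*m^2 + 49*m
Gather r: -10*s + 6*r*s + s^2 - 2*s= 6*r*s + s^2 - 12*s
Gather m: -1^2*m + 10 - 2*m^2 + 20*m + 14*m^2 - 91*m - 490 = 12*m^2 - 72*m - 480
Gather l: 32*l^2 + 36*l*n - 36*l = 32*l^2 + l*(36*n - 36)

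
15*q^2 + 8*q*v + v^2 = (3*q + v)*(5*q + v)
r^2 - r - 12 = (r - 4)*(r + 3)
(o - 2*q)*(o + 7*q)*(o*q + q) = o^3*q + 5*o^2*q^2 + o^2*q - 14*o*q^3 + 5*o*q^2 - 14*q^3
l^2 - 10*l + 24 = (l - 6)*(l - 4)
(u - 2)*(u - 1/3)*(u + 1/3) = u^3 - 2*u^2 - u/9 + 2/9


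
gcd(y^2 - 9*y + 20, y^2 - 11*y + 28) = y - 4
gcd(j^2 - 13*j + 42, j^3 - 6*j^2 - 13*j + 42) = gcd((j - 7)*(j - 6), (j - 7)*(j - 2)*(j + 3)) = j - 7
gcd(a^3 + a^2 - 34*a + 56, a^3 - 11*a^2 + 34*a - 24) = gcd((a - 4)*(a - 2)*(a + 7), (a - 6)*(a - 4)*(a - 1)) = a - 4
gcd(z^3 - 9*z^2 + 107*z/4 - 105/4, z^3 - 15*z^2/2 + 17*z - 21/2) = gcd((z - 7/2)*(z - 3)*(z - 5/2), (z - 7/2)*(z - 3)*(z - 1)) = z^2 - 13*z/2 + 21/2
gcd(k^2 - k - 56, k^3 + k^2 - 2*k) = 1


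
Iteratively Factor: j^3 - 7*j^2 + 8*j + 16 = (j + 1)*(j^2 - 8*j + 16) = (j - 4)*(j + 1)*(j - 4)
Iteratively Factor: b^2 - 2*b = (b)*(b - 2)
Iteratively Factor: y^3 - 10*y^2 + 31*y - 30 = (y - 5)*(y^2 - 5*y + 6) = (y - 5)*(y - 2)*(y - 3)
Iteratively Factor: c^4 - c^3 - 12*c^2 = (c)*(c^3 - c^2 - 12*c) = c*(c - 4)*(c^2 + 3*c) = c*(c - 4)*(c + 3)*(c)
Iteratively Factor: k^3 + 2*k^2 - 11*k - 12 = (k - 3)*(k^2 + 5*k + 4) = (k - 3)*(k + 4)*(k + 1)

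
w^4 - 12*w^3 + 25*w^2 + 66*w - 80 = (w - 8)*(w - 5)*(w - 1)*(w + 2)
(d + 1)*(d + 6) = d^2 + 7*d + 6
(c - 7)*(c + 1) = c^2 - 6*c - 7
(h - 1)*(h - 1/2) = h^2 - 3*h/2 + 1/2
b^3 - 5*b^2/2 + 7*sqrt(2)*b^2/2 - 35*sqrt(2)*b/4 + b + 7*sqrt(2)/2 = (b - 2)*(b - 1/2)*(b + 7*sqrt(2)/2)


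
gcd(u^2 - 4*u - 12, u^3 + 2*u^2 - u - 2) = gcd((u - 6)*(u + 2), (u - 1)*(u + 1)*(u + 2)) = u + 2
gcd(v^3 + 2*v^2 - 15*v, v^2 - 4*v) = v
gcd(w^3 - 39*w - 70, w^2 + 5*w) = w + 5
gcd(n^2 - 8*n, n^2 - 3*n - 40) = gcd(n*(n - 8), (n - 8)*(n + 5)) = n - 8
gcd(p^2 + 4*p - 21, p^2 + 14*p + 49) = p + 7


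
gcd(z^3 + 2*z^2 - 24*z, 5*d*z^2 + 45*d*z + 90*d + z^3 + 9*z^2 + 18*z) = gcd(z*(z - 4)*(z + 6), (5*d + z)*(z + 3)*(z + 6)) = z + 6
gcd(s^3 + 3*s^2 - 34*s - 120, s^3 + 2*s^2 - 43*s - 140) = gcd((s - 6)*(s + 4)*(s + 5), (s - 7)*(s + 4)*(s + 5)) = s^2 + 9*s + 20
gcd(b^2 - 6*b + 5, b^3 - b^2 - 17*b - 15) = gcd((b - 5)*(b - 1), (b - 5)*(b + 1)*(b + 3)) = b - 5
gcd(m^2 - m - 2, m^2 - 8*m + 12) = m - 2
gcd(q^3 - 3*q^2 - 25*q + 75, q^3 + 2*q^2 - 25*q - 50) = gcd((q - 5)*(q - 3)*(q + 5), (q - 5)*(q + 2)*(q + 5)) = q^2 - 25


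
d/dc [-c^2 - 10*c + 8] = -2*c - 10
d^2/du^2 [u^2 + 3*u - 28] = 2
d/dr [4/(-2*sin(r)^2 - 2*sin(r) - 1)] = 8*(sin(2*r) + cos(r))/(2*sin(r) - cos(2*r) + 2)^2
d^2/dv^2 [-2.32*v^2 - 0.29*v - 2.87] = -4.64000000000000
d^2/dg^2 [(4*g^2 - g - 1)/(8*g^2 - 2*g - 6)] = 2*(48*g^2 - 12*g + 13)/(64*g^6 - 48*g^5 - 132*g^4 + 71*g^3 + 99*g^2 - 27*g - 27)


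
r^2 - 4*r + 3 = (r - 3)*(r - 1)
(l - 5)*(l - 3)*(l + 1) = l^3 - 7*l^2 + 7*l + 15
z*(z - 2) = z^2 - 2*z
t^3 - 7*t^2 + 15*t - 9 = (t - 3)^2*(t - 1)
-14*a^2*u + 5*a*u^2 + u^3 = u*(-2*a + u)*(7*a + u)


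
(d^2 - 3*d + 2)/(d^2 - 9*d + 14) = (d - 1)/(d - 7)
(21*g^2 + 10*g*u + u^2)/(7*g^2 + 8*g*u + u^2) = (3*g + u)/(g + u)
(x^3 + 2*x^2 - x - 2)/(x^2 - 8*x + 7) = (x^2 + 3*x + 2)/(x - 7)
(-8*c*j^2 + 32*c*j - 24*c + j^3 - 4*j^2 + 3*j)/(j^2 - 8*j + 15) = (-8*c*j + 8*c + j^2 - j)/(j - 5)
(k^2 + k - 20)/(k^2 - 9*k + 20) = (k + 5)/(k - 5)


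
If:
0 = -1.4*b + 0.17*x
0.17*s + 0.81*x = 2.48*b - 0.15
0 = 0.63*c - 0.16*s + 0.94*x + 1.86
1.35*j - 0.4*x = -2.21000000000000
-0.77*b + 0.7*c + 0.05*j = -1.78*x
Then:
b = 2.24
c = -44.80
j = 3.84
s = -56.21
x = 18.48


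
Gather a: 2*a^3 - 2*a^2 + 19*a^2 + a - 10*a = 2*a^3 + 17*a^2 - 9*a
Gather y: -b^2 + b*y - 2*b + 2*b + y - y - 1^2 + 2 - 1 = -b^2 + b*y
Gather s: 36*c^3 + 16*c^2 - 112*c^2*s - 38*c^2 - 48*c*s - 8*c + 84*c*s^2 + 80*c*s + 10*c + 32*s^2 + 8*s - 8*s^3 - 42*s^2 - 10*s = 36*c^3 - 22*c^2 + 2*c - 8*s^3 + s^2*(84*c - 10) + s*(-112*c^2 + 32*c - 2)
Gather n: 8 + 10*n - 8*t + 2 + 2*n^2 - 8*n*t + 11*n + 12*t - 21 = 2*n^2 + n*(21 - 8*t) + 4*t - 11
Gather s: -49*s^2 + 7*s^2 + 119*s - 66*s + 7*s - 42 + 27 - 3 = -42*s^2 + 60*s - 18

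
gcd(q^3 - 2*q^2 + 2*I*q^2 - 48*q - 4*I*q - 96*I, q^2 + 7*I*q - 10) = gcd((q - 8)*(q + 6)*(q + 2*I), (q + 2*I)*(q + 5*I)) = q + 2*I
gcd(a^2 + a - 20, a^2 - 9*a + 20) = a - 4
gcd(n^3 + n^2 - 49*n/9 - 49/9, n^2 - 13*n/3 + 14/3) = n - 7/3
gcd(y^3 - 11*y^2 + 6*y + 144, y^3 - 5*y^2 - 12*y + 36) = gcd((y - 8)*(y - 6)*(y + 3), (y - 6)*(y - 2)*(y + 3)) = y^2 - 3*y - 18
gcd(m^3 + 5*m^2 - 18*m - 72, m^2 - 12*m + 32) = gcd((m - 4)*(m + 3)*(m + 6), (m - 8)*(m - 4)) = m - 4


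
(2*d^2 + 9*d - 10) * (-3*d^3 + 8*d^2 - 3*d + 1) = -6*d^5 - 11*d^4 + 96*d^3 - 105*d^2 + 39*d - 10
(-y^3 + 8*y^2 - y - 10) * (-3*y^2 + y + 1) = 3*y^5 - 25*y^4 + 10*y^3 + 37*y^2 - 11*y - 10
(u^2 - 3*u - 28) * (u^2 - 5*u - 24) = u^4 - 8*u^3 - 37*u^2 + 212*u + 672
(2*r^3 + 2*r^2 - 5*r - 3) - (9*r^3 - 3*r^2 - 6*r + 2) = -7*r^3 + 5*r^2 + r - 5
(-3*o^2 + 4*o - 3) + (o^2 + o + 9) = -2*o^2 + 5*o + 6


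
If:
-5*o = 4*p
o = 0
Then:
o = 0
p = 0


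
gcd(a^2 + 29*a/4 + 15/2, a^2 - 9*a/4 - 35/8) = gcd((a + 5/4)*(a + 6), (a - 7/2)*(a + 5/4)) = a + 5/4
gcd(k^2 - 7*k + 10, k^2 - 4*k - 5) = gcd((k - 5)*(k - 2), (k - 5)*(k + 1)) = k - 5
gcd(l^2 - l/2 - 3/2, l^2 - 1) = l + 1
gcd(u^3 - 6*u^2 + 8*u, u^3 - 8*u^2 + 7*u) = u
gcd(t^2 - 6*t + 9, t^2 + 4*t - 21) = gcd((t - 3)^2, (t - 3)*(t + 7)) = t - 3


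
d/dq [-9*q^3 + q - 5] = 1 - 27*q^2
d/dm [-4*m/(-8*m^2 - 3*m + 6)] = 8*(-4*m^2 - 3)/(64*m^4 + 48*m^3 - 87*m^2 - 36*m + 36)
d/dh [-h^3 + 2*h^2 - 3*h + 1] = -3*h^2 + 4*h - 3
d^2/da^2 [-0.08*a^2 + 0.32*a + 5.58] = -0.160000000000000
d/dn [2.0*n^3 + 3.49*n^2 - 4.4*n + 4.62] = 6.0*n^2 + 6.98*n - 4.4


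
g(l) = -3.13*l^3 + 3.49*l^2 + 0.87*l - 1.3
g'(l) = -9.39*l^2 + 6.98*l + 0.87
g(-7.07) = 1273.12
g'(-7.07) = -517.84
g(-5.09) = 497.45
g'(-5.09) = -277.94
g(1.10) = -0.29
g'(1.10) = -2.81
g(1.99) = -10.41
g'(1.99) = -22.43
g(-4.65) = 384.82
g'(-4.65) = -234.62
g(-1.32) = 10.83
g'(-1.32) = -24.70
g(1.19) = -0.60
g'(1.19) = -4.12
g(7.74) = -1236.82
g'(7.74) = -507.64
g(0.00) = -1.30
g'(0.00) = 0.87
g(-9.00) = 2555.33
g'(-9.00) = -822.54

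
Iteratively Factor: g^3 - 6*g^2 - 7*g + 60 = (g - 5)*(g^2 - g - 12) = (g - 5)*(g - 4)*(g + 3)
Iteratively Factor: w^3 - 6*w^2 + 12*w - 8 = (w - 2)*(w^2 - 4*w + 4) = (w - 2)^2*(w - 2)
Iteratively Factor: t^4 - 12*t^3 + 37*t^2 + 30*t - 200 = (t - 5)*(t^3 - 7*t^2 + 2*t + 40) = (t - 5)^2*(t^2 - 2*t - 8) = (t - 5)^2*(t - 4)*(t + 2)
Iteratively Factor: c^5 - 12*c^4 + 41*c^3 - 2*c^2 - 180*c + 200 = (c - 2)*(c^4 - 10*c^3 + 21*c^2 + 40*c - 100) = (c - 5)*(c - 2)*(c^3 - 5*c^2 - 4*c + 20) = (c - 5)^2*(c - 2)*(c^2 - 4) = (c - 5)^2*(c - 2)*(c + 2)*(c - 2)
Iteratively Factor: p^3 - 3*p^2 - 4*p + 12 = (p + 2)*(p^2 - 5*p + 6) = (p - 2)*(p + 2)*(p - 3)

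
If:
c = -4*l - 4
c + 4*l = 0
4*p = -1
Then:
No Solution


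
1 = 1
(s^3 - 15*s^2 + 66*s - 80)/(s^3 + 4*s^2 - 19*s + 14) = (s^2 - 13*s + 40)/(s^2 + 6*s - 7)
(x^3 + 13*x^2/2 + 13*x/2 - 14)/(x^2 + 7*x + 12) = (2*x^2 + 5*x - 7)/(2*(x + 3))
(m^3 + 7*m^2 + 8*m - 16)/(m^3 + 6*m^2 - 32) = (m - 1)/(m - 2)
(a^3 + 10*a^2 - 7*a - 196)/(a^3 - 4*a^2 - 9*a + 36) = (a^2 + 14*a + 49)/(a^2 - 9)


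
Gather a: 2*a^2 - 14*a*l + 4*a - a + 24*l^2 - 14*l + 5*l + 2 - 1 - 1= 2*a^2 + a*(3 - 14*l) + 24*l^2 - 9*l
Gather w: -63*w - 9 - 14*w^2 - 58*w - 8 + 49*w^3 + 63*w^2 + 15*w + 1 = 49*w^3 + 49*w^2 - 106*w - 16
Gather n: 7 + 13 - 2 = 18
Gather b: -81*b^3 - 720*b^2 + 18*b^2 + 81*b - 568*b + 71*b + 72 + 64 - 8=-81*b^3 - 702*b^2 - 416*b + 128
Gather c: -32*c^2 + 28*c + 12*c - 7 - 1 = -32*c^2 + 40*c - 8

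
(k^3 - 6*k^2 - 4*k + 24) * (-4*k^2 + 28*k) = -4*k^5 + 52*k^4 - 152*k^3 - 208*k^2 + 672*k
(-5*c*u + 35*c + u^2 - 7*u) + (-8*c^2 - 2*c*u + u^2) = -8*c^2 - 7*c*u + 35*c + 2*u^2 - 7*u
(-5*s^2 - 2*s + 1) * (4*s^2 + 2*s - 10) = -20*s^4 - 18*s^3 + 50*s^2 + 22*s - 10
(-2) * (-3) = 6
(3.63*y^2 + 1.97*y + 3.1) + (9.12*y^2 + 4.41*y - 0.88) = 12.75*y^2 + 6.38*y + 2.22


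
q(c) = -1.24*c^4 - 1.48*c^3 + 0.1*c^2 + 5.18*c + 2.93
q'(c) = -4.96*c^3 - 4.44*c^2 + 0.2*c + 5.18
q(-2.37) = -28.20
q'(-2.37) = 45.79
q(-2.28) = -24.33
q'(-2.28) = 40.43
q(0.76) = 5.86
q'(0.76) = 0.59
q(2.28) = -35.79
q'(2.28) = -76.23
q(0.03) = 3.09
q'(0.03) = 5.18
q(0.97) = 5.60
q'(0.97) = -3.33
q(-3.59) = -151.87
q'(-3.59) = 176.73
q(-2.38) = -28.67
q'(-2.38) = 46.42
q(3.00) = -121.03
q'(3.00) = -168.10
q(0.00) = 2.93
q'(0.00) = 5.18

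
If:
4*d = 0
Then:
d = 0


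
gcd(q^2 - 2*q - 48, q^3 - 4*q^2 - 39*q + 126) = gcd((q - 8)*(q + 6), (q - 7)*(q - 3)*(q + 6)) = q + 6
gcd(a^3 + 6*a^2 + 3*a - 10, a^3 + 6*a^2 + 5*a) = a + 5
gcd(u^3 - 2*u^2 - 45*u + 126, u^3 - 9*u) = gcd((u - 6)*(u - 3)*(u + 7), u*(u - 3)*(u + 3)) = u - 3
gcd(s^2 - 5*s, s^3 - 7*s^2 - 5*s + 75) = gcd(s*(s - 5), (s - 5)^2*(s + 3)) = s - 5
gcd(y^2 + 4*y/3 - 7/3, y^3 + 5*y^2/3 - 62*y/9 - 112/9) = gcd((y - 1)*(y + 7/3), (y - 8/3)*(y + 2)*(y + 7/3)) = y + 7/3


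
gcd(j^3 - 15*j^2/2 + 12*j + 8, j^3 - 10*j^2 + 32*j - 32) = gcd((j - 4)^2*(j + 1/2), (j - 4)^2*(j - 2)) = j^2 - 8*j + 16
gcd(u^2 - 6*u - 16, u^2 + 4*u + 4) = u + 2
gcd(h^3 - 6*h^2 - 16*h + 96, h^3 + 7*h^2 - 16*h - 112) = h^2 - 16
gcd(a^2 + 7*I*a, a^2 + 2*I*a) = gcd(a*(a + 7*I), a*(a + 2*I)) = a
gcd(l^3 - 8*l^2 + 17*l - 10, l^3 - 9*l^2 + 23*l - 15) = l^2 - 6*l + 5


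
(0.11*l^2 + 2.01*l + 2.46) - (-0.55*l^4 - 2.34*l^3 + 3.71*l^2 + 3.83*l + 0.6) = 0.55*l^4 + 2.34*l^3 - 3.6*l^2 - 1.82*l + 1.86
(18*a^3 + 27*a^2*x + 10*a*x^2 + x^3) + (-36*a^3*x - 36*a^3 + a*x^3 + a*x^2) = -36*a^3*x - 18*a^3 + 27*a^2*x + a*x^3 + 11*a*x^2 + x^3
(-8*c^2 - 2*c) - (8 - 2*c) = -8*c^2 - 8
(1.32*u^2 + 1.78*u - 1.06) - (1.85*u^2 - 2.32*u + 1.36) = -0.53*u^2 + 4.1*u - 2.42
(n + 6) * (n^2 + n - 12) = n^3 + 7*n^2 - 6*n - 72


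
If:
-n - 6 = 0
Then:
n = -6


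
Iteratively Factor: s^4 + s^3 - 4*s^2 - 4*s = (s + 1)*(s^3 - 4*s) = (s + 1)*(s + 2)*(s^2 - 2*s) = s*(s + 1)*(s + 2)*(s - 2)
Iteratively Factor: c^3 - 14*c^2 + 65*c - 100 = (c - 5)*(c^2 - 9*c + 20) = (c - 5)*(c - 4)*(c - 5)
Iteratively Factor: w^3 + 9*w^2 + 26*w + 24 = (w + 3)*(w^2 + 6*w + 8) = (w + 3)*(w + 4)*(w + 2)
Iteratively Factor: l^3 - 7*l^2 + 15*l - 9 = (l - 1)*(l^2 - 6*l + 9) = (l - 3)*(l - 1)*(l - 3)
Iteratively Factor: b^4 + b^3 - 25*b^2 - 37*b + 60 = (b + 4)*(b^3 - 3*b^2 - 13*b + 15) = (b - 5)*(b + 4)*(b^2 + 2*b - 3) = (b - 5)*(b - 1)*(b + 4)*(b + 3)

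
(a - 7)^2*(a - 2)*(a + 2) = a^4 - 14*a^3 + 45*a^2 + 56*a - 196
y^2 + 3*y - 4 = (y - 1)*(y + 4)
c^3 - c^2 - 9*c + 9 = (c - 3)*(c - 1)*(c + 3)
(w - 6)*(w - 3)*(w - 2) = w^3 - 11*w^2 + 36*w - 36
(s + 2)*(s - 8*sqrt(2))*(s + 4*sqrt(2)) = s^3 - 4*sqrt(2)*s^2 + 2*s^2 - 64*s - 8*sqrt(2)*s - 128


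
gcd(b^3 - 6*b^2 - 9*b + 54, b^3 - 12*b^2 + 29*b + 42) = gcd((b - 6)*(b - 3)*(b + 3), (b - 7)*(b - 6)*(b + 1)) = b - 6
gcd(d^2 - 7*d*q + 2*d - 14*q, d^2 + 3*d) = 1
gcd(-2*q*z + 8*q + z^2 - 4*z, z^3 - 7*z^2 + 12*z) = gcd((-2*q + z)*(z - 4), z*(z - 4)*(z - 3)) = z - 4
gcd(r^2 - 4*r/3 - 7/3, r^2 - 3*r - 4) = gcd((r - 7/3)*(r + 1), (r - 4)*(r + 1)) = r + 1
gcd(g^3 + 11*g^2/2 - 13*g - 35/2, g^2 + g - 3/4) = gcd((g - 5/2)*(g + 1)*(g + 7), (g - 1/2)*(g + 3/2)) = 1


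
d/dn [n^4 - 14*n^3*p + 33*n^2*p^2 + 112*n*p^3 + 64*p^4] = 4*n^3 - 42*n^2*p + 66*n*p^2 + 112*p^3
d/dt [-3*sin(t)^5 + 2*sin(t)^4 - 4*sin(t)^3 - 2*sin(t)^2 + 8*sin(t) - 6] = (-15*sin(t)^4 + 8*sin(t)^3 - 12*sin(t)^2 - 4*sin(t) + 8)*cos(t)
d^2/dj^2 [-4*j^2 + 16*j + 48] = -8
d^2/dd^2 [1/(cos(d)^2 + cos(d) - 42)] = (-4*sin(d)^4 + 171*sin(d)^2 - 153*cos(d)/4 - 3*cos(3*d)/4 - 81)/((cos(d) - 6)^3*(cos(d) + 7)^3)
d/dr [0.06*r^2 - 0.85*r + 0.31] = 0.12*r - 0.85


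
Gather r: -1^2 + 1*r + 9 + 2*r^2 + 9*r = 2*r^2 + 10*r + 8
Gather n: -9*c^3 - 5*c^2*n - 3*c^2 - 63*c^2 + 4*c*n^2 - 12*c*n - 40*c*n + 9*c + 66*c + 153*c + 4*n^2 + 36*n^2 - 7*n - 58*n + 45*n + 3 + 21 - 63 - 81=-9*c^3 - 66*c^2 + 228*c + n^2*(4*c + 40) + n*(-5*c^2 - 52*c - 20) - 120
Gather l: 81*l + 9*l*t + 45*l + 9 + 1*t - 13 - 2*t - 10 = l*(9*t + 126) - t - 14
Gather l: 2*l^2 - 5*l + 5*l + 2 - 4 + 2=2*l^2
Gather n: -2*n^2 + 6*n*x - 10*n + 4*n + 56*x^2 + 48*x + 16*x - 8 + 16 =-2*n^2 + n*(6*x - 6) + 56*x^2 + 64*x + 8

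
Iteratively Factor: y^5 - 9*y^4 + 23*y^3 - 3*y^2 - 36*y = (y)*(y^4 - 9*y^3 + 23*y^2 - 3*y - 36) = y*(y - 3)*(y^3 - 6*y^2 + 5*y + 12) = y*(y - 3)*(y + 1)*(y^2 - 7*y + 12) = y*(y - 4)*(y - 3)*(y + 1)*(y - 3)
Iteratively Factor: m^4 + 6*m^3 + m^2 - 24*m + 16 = (m - 1)*(m^3 + 7*m^2 + 8*m - 16) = (m - 1)*(m + 4)*(m^2 + 3*m - 4) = (m - 1)^2*(m + 4)*(m + 4)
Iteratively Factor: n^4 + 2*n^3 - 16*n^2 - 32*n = (n + 4)*(n^3 - 2*n^2 - 8*n) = n*(n + 4)*(n^2 - 2*n - 8) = n*(n + 2)*(n + 4)*(n - 4)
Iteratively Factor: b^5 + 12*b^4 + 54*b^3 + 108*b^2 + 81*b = (b + 3)*(b^4 + 9*b^3 + 27*b^2 + 27*b) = (b + 3)^2*(b^3 + 6*b^2 + 9*b) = (b + 3)^3*(b^2 + 3*b) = (b + 3)^4*(b)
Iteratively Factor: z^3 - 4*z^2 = (z)*(z^2 - 4*z) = z^2*(z - 4)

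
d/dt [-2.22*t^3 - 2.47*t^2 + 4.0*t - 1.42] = -6.66*t^2 - 4.94*t + 4.0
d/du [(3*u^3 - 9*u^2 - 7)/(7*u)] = 6*u/7 - 9/7 + u^(-2)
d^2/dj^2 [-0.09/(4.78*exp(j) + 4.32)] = (1.858464 - 2.056356*exp(j))*exp(j)/(4.78*exp(j) + 4.32)^3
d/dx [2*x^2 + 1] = 4*x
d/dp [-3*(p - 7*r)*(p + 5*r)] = -6*p + 6*r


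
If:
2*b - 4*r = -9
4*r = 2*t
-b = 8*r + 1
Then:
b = -19/5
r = 7/20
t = 7/10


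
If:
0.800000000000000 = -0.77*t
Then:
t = -1.04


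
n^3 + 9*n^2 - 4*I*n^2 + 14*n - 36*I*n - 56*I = (n + 2)*(n + 7)*(n - 4*I)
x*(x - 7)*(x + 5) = x^3 - 2*x^2 - 35*x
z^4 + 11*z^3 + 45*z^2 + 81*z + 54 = (z + 2)*(z + 3)^3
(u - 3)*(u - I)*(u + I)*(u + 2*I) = u^4 - 3*u^3 + 2*I*u^3 + u^2 - 6*I*u^2 - 3*u + 2*I*u - 6*I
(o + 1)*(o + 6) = o^2 + 7*o + 6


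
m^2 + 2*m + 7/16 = (m + 1/4)*(m + 7/4)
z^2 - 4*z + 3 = (z - 3)*(z - 1)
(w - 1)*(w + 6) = w^2 + 5*w - 6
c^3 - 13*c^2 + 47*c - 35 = (c - 7)*(c - 5)*(c - 1)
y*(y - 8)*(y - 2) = y^3 - 10*y^2 + 16*y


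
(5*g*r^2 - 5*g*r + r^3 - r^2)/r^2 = 5*g - 5*g/r + r - 1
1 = 1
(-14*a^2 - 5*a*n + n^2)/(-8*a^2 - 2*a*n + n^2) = (7*a - n)/(4*a - n)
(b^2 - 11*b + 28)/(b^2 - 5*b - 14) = (b - 4)/(b + 2)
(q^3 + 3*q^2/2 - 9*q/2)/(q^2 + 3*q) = q - 3/2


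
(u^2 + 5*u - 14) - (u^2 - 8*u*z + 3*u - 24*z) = 8*u*z + 2*u + 24*z - 14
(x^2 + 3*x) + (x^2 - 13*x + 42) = 2*x^2 - 10*x + 42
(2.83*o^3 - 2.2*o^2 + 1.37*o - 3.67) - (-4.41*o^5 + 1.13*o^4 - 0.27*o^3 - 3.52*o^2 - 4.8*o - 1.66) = 4.41*o^5 - 1.13*o^4 + 3.1*o^3 + 1.32*o^2 + 6.17*o - 2.01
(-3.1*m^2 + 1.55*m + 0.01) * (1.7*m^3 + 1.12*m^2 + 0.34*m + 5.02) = -5.27*m^5 - 0.837000000000001*m^4 + 0.699*m^3 - 15.0238*m^2 + 7.7844*m + 0.0502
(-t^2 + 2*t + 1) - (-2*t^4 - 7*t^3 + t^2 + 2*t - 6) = 2*t^4 + 7*t^3 - 2*t^2 + 7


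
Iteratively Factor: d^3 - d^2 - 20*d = (d + 4)*(d^2 - 5*d) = d*(d + 4)*(d - 5)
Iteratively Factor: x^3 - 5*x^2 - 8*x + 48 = (x + 3)*(x^2 - 8*x + 16) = (x - 4)*(x + 3)*(x - 4)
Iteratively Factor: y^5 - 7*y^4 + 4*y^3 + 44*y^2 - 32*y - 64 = (y + 1)*(y^4 - 8*y^3 + 12*y^2 + 32*y - 64) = (y - 4)*(y + 1)*(y^3 - 4*y^2 - 4*y + 16) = (y - 4)^2*(y + 1)*(y^2 - 4) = (y - 4)^2*(y - 2)*(y + 1)*(y + 2)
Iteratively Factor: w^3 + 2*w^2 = (w)*(w^2 + 2*w) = w^2*(w + 2)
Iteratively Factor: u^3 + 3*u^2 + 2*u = (u + 1)*(u^2 + 2*u) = u*(u + 1)*(u + 2)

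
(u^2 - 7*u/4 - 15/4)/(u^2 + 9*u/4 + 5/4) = (u - 3)/(u + 1)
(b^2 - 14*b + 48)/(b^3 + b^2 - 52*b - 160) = (b - 6)/(b^2 + 9*b + 20)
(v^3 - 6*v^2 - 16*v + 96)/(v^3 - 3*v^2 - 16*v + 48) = (v - 6)/(v - 3)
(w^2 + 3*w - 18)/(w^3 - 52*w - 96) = (w - 3)/(w^2 - 6*w - 16)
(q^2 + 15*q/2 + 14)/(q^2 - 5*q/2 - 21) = (q + 4)/(q - 6)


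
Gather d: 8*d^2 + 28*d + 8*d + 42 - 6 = 8*d^2 + 36*d + 36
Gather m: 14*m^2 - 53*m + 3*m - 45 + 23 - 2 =14*m^2 - 50*m - 24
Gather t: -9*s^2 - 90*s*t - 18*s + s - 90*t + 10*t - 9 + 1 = -9*s^2 - 17*s + t*(-90*s - 80) - 8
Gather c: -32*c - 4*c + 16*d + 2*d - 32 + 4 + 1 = -36*c + 18*d - 27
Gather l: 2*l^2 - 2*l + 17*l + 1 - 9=2*l^2 + 15*l - 8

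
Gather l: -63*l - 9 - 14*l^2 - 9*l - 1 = -14*l^2 - 72*l - 10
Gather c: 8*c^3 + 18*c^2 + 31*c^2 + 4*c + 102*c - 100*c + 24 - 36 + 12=8*c^3 + 49*c^2 + 6*c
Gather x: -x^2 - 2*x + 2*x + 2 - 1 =1 - x^2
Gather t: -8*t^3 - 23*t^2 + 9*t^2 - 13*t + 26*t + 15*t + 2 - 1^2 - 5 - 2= -8*t^3 - 14*t^2 + 28*t - 6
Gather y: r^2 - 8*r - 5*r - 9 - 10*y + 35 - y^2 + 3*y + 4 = r^2 - 13*r - y^2 - 7*y + 30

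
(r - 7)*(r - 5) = r^2 - 12*r + 35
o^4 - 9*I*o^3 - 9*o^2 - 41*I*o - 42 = (o - 7*I)*(o - 3*I)*(o - I)*(o + 2*I)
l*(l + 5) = l^2 + 5*l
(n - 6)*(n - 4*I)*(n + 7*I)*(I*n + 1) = I*n^4 - 2*n^3 - 6*I*n^3 + 12*n^2 + 31*I*n^2 + 28*n - 186*I*n - 168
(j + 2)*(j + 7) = j^2 + 9*j + 14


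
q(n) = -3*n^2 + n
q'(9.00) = -53.00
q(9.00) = -234.00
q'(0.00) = 1.00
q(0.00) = 0.00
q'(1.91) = -10.46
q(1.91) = -9.03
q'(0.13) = 0.22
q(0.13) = 0.08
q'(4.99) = -28.94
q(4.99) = -69.71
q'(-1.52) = 10.12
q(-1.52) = -8.45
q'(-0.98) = 6.88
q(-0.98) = -3.86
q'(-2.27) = 14.62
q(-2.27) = -17.73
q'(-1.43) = 9.58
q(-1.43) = -7.56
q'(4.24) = -24.44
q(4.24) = -49.69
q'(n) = 1 - 6*n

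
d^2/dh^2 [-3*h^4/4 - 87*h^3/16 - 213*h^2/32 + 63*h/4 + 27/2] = -9*h^2 - 261*h/8 - 213/16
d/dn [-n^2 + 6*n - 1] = 6 - 2*n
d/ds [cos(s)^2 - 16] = -sin(2*s)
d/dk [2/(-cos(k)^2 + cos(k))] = 2*(sin(k)/cos(k)^2 - 2*tan(k))/(cos(k) - 1)^2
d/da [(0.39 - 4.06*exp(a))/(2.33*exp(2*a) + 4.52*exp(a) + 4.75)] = (9.4598*exp(2*a) - 1.8174*exp(a) - 21.0478)*exp(a)/(5.4289*exp(4*a) + 21.0632*exp(3*a) + 42.5654*exp(2*a) + 42.94*exp(a) + 22.5625)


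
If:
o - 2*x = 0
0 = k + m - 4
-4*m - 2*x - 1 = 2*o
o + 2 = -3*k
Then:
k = 11/13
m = 41/13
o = -59/13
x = -59/26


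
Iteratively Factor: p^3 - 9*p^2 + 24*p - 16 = (p - 4)*(p^2 - 5*p + 4) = (p - 4)*(p - 1)*(p - 4)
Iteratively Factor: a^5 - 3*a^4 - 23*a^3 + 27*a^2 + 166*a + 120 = (a + 3)*(a^4 - 6*a^3 - 5*a^2 + 42*a + 40) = (a - 5)*(a + 3)*(a^3 - a^2 - 10*a - 8) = (a - 5)*(a - 4)*(a + 3)*(a^2 + 3*a + 2) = (a - 5)*(a - 4)*(a + 1)*(a + 3)*(a + 2)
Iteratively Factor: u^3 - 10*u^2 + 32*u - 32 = (u - 4)*(u^2 - 6*u + 8) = (u - 4)^2*(u - 2)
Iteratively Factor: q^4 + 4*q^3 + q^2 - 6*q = (q - 1)*(q^3 + 5*q^2 + 6*q) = (q - 1)*(q + 3)*(q^2 + 2*q) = (q - 1)*(q + 2)*(q + 3)*(q)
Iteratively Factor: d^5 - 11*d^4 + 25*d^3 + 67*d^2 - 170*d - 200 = (d - 5)*(d^4 - 6*d^3 - 5*d^2 + 42*d + 40) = (d - 5)*(d - 4)*(d^3 - 2*d^2 - 13*d - 10) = (d - 5)*(d - 4)*(d + 2)*(d^2 - 4*d - 5) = (d - 5)^2*(d - 4)*(d + 2)*(d + 1)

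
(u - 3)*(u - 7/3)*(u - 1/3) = u^3 - 17*u^2/3 + 79*u/9 - 7/3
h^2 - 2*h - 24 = (h - 6)*(h + 4)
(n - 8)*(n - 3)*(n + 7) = n^3 - 4*n^2 - 53*n + 168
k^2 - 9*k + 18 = (k - 6)*(k - 3)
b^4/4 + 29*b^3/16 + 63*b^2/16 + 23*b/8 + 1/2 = (b/4 + 1)*(b + 1/4)*(b + 1)*(b + 2)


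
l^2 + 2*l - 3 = (l - 1)*(l + 3)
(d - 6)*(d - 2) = d^2 - 8*d + 12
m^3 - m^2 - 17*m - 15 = (m - 5)*(m + 1)*(m + 3)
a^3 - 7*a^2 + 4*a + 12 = (a - 6)*(a - 2)*(a + 1)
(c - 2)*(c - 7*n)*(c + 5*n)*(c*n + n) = c^4*n - 2*c^3*n^2 - c^3*n - 35*c^2*n^3 + 2*c^2*n^2 - 2*c^2*n + 35*c*n^3 + 4*c*n^2 + 70*n^3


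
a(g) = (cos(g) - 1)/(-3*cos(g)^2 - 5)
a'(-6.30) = -0.00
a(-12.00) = 0.02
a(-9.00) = 0.26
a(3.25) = 0.25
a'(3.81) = 0.02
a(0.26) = 0.00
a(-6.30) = 0.00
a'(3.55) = 0.02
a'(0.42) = 0.06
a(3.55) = 0.25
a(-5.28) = 0.08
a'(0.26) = 0.03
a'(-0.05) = -0.01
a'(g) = -6*(cos(g) - 1)*sin(g)*cos(g)/(-3*cos(g)^2 - 5)^2 - sin(g)/(-3*cos(g)^2 - 5) = (3*sin(g)^2 + 6*cos(g) + 2)*sin(g)/(3*cos(g)^2 + 5)^2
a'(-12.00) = 0.08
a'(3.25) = 0.01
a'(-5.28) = 0.18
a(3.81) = 0.26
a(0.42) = 0.01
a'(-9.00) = 0.02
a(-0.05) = 0.00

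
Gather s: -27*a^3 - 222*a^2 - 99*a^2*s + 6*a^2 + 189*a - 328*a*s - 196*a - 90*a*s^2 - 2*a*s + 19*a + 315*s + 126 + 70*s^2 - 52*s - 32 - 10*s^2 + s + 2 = -27*a^3 - 216*a^2 + 12*a + s^2*(60 - 90*a) + s*(-99*a^2 - 330*a + 264) + 96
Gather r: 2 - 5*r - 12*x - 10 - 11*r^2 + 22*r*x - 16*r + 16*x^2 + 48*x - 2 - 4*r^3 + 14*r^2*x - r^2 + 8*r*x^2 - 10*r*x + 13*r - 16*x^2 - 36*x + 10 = -4*r^3 + r^2*(14*x - 12) + r*(8*x^2 + 12*x - 8)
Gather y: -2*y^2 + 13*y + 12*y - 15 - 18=-2*y^2 + 25*y - 33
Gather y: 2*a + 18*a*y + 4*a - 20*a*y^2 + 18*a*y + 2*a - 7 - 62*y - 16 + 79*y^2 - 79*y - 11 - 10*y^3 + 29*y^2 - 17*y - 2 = 8*a - 10*y^3 + y^2*(108 - 20*a) + y*(36*a - 158) - 36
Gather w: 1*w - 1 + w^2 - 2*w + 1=w^2 - w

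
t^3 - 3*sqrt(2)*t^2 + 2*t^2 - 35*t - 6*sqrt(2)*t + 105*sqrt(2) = (t - 5)*(t + 7)*(t - 3*sqrt(2))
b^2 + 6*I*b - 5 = (b + I)*(b + 5*I)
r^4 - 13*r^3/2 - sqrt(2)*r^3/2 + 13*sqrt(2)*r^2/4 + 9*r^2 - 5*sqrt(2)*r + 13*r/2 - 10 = (r - 4)*(r - 5/2)*(r - sqrt(2))*(r + sqrt(2)/2)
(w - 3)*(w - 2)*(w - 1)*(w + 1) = w^4 - 5*w^3 + 5*w^2 + 5*w - 6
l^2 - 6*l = l*(l - 6)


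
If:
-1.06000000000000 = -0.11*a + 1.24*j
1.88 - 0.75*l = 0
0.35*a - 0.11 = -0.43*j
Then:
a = 1.23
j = -0.75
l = 2.51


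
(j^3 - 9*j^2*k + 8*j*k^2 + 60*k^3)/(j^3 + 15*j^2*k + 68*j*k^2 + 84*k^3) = (j^2 - 11*j*k + 30*k^2)/(j^2 + 13*j*k + 42*k^2)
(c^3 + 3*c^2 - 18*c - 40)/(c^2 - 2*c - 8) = c + 5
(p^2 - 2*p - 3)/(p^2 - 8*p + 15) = (p + 1)/(p - 5)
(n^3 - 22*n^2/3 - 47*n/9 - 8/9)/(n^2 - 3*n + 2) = (9*n^3 - 66*n^2 - 47*n - 8)/(9*(n^2 - 3*n + 2))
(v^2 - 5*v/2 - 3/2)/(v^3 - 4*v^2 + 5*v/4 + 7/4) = 2*(v - 3)/(2*v^2 - 9*v + 7)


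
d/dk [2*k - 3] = 2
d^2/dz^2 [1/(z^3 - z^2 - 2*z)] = 2*(z*(1 - 3*z)*(-z^2 + z + 2) - (-3*z^2 + 2*z + 2)^2)/(z^3*(-z^2 + z + 2)^3)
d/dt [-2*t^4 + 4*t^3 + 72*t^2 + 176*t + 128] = -8*t^3 + 12*t^2 + 144*t + 176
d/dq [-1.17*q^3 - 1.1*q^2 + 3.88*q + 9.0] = -3.51*q^2 - 2.2*q + 3.88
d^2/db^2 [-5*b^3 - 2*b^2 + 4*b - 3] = -30*b - 4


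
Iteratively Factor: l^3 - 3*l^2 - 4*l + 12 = (l - 3)*(l^2 - 4) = (l - 3)*(l - 2)*(l + 2)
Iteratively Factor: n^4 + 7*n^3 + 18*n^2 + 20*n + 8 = (n + 1)*(n^3 + 6*n^2 + 12*n + 8) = (n + 1)*(n + 2)*(n^2 + 4*n + 4) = (n + 1)*(n + 2)^2*(n + 2)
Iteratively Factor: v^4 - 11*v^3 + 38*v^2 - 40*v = (v - 5)*(v^3 - 6*v^2 + 8*v) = (v - 5)*(v - 4)*(v^2 - 2*v) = v*(v - 5)*(v - 4)*(v - 2)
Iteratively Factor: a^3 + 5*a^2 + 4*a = (a + 4)*(a^2 + a) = (a + 1)*(a + 4)*(a)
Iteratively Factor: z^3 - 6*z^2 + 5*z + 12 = (z - 4)*(z^2 - 2*z - 3) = (z - 4)*(z - 3)*(z + 1)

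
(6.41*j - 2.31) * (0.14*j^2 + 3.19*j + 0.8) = 0.8974*j^3 + 20.1245*j^2 - 2.2409*j - 1.848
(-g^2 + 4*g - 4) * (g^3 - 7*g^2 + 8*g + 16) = -g^5 + 11*g^4 - 40*g^3 + 44*g^2 + 32*g - 64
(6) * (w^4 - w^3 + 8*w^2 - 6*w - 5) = 6*w^4 - 6*w^3 + 48*w^2 - 36*w - 30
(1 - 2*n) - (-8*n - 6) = 6*n + 7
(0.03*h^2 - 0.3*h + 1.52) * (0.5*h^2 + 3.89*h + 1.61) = 0.015*h^4 - 0.0333*h^3 - 0.3587*h^2 + 5.4298*h + 2.4472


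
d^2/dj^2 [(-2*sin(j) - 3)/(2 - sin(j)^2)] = (-18*sin(j)^5 - 12*sin(j)^4 - 6*sin(j)^2 + 11*sin(j) + sin(5*j) + 12)/(sin(j)^2 - 2)^3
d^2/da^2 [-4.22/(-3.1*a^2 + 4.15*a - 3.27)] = (-81.1084*a^2 + 108.5806*a + 4.22*(6.2*a - 4.15)*(12.4*a - 8.3) - 85.55628)/(3.1*a^2 - 4.15*a + 3.27)^3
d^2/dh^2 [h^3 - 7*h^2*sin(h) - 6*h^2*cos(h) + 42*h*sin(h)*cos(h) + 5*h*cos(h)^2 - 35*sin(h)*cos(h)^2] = 7*h^2*sin(h) + 6*h^2*cos(h) + 24*h*sin(h) - 84*h*sin(2*h) - 28*h*cos(h) - 10*h*cos(2*h) + 6*h - 21*sin(h)/4 - 10*sin(2*h) + 315*sin(3*h)/4 - 12*cos(h) + 84*cos(2*h)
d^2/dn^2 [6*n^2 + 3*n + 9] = 12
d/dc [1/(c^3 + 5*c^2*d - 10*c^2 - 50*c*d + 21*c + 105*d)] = (-3*c^2 - 10*c*d + 20*c + 50*d - 21)/(c^3 + 5*c^2*d - 10*c^2 - 50*c*d + 21*c + 105*d)^2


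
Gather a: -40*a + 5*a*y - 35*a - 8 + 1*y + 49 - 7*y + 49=a*(5*y - 75) - 6*y + 90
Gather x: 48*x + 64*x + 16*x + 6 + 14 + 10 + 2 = 128*x + 32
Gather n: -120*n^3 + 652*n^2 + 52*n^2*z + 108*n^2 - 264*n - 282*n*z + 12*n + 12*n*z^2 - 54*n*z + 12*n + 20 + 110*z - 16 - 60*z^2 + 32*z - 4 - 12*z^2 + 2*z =-120*n^3 + n^2*(52*z + 760) + n*(12*z^2 - 336*z - 240) - 72*z^2 + 144*z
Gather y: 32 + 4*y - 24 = 4*y + 8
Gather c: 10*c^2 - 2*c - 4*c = 10*c^2 - 6*c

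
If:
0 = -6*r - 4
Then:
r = -2/3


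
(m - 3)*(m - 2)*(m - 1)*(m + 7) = m^4 + m^3 - 31*m^2 + 71*m - 42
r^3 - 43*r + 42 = (r - 6)*(r - 1)*(r + 7)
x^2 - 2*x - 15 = (x - 5)*(x + 3)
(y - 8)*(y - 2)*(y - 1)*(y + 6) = y^4 - 5*y^3 - 40*y^2 + 140*y - 96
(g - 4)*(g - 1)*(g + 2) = g^3 - 3*g^2 - 6*g + 8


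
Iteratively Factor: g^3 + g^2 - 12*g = (g + 4)*(g^2 - 3*g) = g*(g + 4)*(g - 3)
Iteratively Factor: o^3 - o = (o)*(o^2 - 1) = o*(o + 1)*(o - 1)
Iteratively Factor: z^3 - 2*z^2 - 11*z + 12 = (z + 3)*(z^2 - 5*z + 4) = (z - 4)*(z + 3)*(z - 1)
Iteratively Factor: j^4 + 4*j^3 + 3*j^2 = (j)*(j^3 + 4*j^2 + 3*j) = j*(j + 1)*(j^2 + 3*j) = j*(j + 1)*(j + 3)*(j)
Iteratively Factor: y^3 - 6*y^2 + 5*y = (y - 5)*(y^2 - y) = y*(y - 5)*(y - 1)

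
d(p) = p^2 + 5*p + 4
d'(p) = 2*p + 5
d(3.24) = 30.70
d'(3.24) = 11.48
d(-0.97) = 0.09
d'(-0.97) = 3.06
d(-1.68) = -1.58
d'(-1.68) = 1.64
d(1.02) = 10.14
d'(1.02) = 7.04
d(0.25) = 5.31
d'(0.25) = 5.50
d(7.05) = 88.95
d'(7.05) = 19.10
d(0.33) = 5.76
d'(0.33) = 5.66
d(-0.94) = 0.18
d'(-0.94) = 3.12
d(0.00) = 4.00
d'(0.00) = 5.00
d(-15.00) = 154.00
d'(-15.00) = -25.00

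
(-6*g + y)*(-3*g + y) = 18*g^2 - 9*g*y + y^2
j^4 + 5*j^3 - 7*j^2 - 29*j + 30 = (j - 2)*(j - 1)*(j + 3)*(j + 5)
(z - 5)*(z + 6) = z^2 + z - 30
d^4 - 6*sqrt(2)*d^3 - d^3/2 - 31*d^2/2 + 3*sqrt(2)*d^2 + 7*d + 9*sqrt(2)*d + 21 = (d - 3/2)*(d + 1)*(d - 7*sqrt(2))*(d + sqrt(2))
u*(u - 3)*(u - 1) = u^3 - 4*u^2 + 3*u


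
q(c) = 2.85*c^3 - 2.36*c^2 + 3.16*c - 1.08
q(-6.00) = -720.60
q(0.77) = 1.26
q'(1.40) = 13.31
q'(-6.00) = 339.28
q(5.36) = 386.93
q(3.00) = 64.11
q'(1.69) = 19.60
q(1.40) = 6.54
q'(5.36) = 223.50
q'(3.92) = 116.04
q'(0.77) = 4.59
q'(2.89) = 60.93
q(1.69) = 11.28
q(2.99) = 63.45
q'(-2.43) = 65.12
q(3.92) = 146.72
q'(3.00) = 65.95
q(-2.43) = -63.59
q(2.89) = 57.13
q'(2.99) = 65.49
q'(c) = 8.55*c^2 - 4.72*c + 3.16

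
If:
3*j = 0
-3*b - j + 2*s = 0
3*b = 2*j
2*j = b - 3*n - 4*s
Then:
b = 0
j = 0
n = 0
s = 0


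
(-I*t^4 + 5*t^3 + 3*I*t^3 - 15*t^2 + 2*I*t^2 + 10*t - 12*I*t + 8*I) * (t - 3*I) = -I*t^5 + 2*t^4 + 3*I*t^4 - 6*t^3 - 13*I*t^3 + 16*t^2 + 33*I*t^2 - 36*t - 22*I*t + 24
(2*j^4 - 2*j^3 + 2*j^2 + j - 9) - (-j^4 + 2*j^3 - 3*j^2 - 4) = 3*j^4 - 4*j^3 + 5*j^2 + j - 5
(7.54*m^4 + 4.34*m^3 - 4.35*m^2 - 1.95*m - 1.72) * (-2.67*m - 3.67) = -20.1318*m^5 - 39.2596*m^4 - 4.3133*m^3 + 21.171*m^2 + 11.7489*m + 6.3124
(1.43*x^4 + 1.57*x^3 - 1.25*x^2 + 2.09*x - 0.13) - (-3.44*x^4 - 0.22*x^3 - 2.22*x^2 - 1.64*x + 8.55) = 4.87*x^4 + 1.79*x^3 + 0.97*x^2 + 3.73*x - 8.68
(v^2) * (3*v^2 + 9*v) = 3*v^4 + 9*v^3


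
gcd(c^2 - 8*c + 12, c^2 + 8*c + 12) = 1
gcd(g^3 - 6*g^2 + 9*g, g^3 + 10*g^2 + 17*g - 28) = 1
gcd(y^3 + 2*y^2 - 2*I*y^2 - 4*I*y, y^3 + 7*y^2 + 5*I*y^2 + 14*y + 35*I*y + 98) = y - 2*I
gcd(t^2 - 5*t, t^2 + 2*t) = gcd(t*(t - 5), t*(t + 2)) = t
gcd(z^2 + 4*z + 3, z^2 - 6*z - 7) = z + 1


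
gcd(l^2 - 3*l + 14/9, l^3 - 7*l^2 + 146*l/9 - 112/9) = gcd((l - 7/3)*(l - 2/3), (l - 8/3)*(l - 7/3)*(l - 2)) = l - 7/3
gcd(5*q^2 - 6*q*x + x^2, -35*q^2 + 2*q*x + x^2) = -5*q + x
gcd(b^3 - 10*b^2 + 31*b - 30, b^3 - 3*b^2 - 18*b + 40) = b^2 - 7*b + 10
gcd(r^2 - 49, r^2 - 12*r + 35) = r - 7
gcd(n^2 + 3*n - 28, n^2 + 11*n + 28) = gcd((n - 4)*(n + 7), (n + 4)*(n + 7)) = n + 7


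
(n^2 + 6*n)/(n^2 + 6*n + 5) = n*(n + 6)/(n^2 + 6*n + 5)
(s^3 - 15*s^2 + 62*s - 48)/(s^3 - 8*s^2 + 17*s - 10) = (s^2 - 14*s + 48)/(s^2 - 7*s + 10)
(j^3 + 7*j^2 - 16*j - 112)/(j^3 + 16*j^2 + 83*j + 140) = (j - 4)/(j + 5)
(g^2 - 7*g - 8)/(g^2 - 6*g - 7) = (g - 8)/(g - 7)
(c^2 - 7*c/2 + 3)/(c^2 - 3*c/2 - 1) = (2*c - 3)/(2*c + 1)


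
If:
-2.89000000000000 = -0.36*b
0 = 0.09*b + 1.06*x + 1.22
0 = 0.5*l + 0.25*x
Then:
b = 8.03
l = 0.92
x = -1.83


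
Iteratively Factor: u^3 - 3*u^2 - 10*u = (u + 2)*(u^2 - 5*u) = (u - 5)*(u + 2)*(u)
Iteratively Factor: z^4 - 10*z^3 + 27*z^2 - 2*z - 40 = (z - 2)*(z^3 - 8*z^2 + 11*z + 20) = (z - 2)*(z + 1)*(z^2 - 9*z + 20) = (z - 5)*(z - 2)*(z + 1)*(z - 4)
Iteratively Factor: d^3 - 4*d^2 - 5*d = (d)*(d^2 - 4*d - 5) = d*(d - 5)*(d + 1)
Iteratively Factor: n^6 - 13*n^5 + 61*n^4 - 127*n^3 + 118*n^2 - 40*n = (n)*(n^5 - 13*n^4 + 61*n^3 - 127*n^2 + 118*n - 40) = n*(n - 5)*(n^4 - 8*n^3 + 21*n^2 - 22*n + 8) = n*(n - 5)*(n - 2)*(n^3 - 6*n^2 + 9*n - 4) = n*(n - 5)*(n - 2)*(n - 1)*(n^2 - 5*n + 4) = n*(n - 5)*(n - 2)*(n - 1)^2*(n - 4)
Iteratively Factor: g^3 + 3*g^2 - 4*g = (g + 4)*(g^2 - g) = (g - 1)*(g + 4)*(g)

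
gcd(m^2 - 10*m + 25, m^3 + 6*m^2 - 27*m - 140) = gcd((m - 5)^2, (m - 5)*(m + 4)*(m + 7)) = m - 5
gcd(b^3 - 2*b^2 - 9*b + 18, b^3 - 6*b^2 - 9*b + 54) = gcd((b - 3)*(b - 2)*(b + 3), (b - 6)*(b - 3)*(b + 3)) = b^2 - 9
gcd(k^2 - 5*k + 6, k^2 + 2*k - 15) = k - 3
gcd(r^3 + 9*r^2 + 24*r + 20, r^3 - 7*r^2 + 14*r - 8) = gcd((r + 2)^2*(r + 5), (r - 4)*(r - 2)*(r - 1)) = 1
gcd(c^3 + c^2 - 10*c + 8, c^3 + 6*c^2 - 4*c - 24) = c - 2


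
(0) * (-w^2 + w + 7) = 0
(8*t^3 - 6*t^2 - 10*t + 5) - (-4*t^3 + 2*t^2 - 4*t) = 12*t^3 - 8*t^2 - 6*t + 5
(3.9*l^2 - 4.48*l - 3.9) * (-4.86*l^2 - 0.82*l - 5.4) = -18.954*l^4 + 18.5748*l^3 + 1.5676*l^2 + 27.39*l + 21.06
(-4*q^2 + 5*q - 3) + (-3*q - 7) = -4*q^2 + 2*q - 10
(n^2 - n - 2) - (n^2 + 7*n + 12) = -8*n - 14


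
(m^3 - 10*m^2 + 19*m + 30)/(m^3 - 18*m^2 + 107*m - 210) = (m + 1)/(m - 7)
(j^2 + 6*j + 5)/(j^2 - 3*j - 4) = (j + 5)/(j - 4)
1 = 1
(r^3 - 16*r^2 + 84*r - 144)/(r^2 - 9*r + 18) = (r^2 - 10*r + 24)/(r - 3)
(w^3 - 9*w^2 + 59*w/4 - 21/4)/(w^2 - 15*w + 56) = (w^2 - 2*w + 3/4)/(w - 8)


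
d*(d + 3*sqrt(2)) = d^2 + 3*sqrt(2)*d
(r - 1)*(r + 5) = r^2 + 4*r - 5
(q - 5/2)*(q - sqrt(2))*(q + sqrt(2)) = q^3 - 5*q^2/2 - 2*q + 5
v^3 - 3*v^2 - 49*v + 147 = (v - 7)*(v - 3)*(v + 7)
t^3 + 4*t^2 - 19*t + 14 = (t - 2)*(t - 1)*(t + 7)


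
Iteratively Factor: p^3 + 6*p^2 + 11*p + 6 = (p + 3)*(p^2 + 3*p + 2) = (p + 1)*(p + 3)*(p + 2)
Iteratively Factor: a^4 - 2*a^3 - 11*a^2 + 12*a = (a - 1)*(a^3 - a^2 - 12*a) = (a - 4)*(a - 1)*(a^2 + 3*a) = a*(a - 4)*(a - 1)*(a + 3)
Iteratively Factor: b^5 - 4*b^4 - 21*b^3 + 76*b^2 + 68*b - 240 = (b - 5)*(b^4 + b^3 - 16*b^2 - 4*b + 48) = (b - 5)*(b - 3)*(b^3 + 4*b^2 - 4*b - 16) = (b - 5)*(b - 3)*(b + 4)*(b^2 - 4) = (b - 5)*(b - 3)*(b - 2)*(b + 4)*(b + 2)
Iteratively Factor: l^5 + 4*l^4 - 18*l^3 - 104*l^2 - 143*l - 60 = (l + 1)*(l^4 + 3*l^3 - 21*l^2 - 83*l - 60) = (l - 5)*(l + 1)*(l^3 + 8*l^2 + 19*l + 12) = (l - 5)*(l + 1)*(l + 4)*(l^2 + 4*l + 3) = (l - 5)*(l + 1)^2*(l + 4)*(l + 3)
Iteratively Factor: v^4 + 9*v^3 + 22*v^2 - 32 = (v + 4)*(v^3 + 5*v^2 + 2*v - 8) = (v + 4)^2*(v^2 + v - 2) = (v + 2)*(v + 4)^2*(v - 1)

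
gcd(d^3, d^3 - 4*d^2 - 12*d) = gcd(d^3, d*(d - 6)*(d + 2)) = d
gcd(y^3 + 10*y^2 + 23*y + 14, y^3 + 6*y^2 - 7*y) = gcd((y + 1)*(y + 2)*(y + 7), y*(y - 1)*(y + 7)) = y + 7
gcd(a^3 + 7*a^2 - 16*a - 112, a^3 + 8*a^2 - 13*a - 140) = a^2 + 3*a - 28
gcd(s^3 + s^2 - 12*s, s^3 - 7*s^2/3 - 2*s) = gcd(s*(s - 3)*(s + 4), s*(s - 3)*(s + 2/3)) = s^2 - 3*s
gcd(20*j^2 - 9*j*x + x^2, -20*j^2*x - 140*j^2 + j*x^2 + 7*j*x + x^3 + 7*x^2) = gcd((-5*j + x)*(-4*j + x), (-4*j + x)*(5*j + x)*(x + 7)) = -4*j + x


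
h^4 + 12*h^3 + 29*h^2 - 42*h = h*(h - 1)*(h + 6)*(h + 7)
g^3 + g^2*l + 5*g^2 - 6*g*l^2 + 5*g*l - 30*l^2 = (g + 5)*(g - 2*l)*(g + 3*l)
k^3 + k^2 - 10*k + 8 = (k - 2)*(k - 1)*(k + 4)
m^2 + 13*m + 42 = (m + 6)*(m + 7)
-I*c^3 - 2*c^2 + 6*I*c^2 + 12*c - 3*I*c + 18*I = (c - 6)*(c - 3*I)*(-I*c + 1)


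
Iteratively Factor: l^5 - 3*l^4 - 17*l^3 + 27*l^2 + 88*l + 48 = (l + 3)*(l^4 - 6*l^3 + l^2 + 24*l + 16) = (l - 4)*(l + 3)*(l^3 - 2*l^2 - 7*l - 4) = (l - 4)*(l + 1)*(l + 3)*(l^2 - 3*l - 4) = (l - 4)^2*(l + 1)*(l + 3)*(l + 1)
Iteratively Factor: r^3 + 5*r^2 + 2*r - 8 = (r + 4)*(r^2 + r - 2) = (r + 2)*(r + 4)*(r - 1)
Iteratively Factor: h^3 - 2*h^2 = (h)*(h^2 - 2*h) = h*(h - 2)*(h)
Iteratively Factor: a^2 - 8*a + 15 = (a - 3)*(a - 5)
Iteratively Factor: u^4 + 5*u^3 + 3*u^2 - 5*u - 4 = (u + 1)*(u^3 + 4*u^2 - u - 4) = (u + 1)^2*(u^2 + 3*u - 4) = (u - 1)*(u + 1)^2*(u + 4)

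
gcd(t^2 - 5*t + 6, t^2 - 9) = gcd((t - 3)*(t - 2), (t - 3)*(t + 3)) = t - 3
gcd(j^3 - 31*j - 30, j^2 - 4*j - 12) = j - 6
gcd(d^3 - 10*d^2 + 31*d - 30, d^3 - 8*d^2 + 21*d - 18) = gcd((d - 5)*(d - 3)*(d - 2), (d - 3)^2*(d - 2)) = d^2 - 5*d + 6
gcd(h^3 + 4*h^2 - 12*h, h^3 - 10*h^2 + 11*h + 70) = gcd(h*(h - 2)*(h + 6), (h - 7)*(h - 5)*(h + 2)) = 1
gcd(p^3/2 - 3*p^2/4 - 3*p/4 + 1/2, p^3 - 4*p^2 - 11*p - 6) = p + 1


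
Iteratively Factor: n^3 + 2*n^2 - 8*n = (n - 2)*(n^2 + 4*n) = n*(n - 2)*(n + 4)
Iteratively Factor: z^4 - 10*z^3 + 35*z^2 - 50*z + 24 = (z - 2)*(z^3 - 8*z^2 + 19*z - 12) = (z - 3)*(z - 2)*(z^2 - 5*z + 4) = (z - 3)*(z - 2)*(z - 1)*(z - 4)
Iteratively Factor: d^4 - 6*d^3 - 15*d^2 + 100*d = (d - 5)*(d^3 - d^2 - 20*d) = (d - 5)^2*(d^2 + 4*d) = (d - 5)^2*(d + 4)*(d)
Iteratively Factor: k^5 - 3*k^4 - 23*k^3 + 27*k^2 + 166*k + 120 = (k - 5)*(k^4 + 2*k^3 - 13*k^2 - 38*k - 24) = (k - 5)*(k + 1)*(k^3 + k^2 - 14*k - 24) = (k - 5)*(k + 1)*(k + 2)*(k^2 - k - 12) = (k - 5)*(k - 4)*(k + 1)*(k + 2)*(k + 3)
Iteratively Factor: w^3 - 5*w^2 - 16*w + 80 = (w - 4)*(w^2 - w - 20) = (w - 5)*(w - 4)*(w + 4)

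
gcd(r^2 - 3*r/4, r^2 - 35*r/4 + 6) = r - 3/4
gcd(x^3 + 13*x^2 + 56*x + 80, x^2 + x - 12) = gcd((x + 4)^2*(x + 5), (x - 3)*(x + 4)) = x + 4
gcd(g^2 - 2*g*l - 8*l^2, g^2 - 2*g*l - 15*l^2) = 1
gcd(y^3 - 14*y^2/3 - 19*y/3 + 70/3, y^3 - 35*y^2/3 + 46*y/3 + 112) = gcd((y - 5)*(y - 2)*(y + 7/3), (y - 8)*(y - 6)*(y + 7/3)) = y + 7/3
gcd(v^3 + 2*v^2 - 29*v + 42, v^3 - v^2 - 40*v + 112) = v + 7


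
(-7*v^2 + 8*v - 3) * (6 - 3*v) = 21*v^3 - 66*v^2 + 57*v - 18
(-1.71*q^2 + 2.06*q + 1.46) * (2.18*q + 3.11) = -3.7278*q^3 - 0.827299999999999*q^2 + 9.5894*q + 4.5406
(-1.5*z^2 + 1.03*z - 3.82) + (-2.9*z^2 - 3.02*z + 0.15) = -4.4*z^2 - 1.99*z - 3.67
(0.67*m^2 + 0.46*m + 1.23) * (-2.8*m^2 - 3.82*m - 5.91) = -1.876*m^4 - 3.8474*m^3 - 9.1609*m^2 - 7.4172*m - 7.2693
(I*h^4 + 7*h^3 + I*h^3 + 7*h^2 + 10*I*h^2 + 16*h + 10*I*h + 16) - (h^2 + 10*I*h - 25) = I*h^4 + 7*h^3 + I*h^3 + 6*h^2 + 10*I*h^2 + 16*h + 41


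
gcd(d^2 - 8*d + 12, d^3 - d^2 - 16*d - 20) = 1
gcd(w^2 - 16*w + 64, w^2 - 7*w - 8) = w - 8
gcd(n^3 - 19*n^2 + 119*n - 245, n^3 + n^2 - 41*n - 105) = n - 7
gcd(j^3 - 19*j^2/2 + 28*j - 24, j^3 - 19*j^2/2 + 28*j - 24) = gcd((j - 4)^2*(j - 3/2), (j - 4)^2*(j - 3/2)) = j^3 - 19*j^2/2 + 28*j - 24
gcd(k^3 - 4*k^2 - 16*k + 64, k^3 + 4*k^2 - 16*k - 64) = k^2 - 16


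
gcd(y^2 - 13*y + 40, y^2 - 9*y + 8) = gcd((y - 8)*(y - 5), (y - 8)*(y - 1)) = y - 8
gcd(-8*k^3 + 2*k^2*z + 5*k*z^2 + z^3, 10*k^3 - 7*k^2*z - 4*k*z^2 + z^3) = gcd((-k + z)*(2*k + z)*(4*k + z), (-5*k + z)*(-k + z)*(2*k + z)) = -2*k^2 + k*z + z^2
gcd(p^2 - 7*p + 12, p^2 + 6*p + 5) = 1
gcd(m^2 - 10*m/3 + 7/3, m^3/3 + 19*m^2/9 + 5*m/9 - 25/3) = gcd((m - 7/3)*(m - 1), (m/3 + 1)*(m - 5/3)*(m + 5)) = 1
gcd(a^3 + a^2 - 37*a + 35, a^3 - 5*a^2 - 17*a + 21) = a - 1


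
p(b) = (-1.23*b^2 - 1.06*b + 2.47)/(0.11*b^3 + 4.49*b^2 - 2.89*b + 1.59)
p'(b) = (-2.46*b - 1.06)/(0.11*b^3 + 4.49*b^2 - 2.89*b + 1.59) + (-1.23*b^2 - 1.06*b + 2.47)*(-0.33*b^2 - 8.98*b + 2.89)/(0.11*b^3 + 4.49*b^2 - 2.89*b + 1.59)^2 = (0.1353*b^4 + 0.2332*b^3 + 7.499*b^2 - 26.092*b + 5.4529)/(0.0121*b^6 + 0.9878*b^5 + 19.5243*b^4 - 25.6024*b^3 + 22.6303*b^2 - 9.1902*b + 2.5281)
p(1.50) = -0.24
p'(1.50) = -0.26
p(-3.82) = -0.16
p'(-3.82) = 0.04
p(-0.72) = 0.44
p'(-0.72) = 0.79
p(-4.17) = -0.17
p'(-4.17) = 0.04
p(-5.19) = -0.21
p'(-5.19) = 0.03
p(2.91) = -0.33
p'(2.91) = 0.01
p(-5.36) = -0.21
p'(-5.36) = 0.03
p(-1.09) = 0.22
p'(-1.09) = 0.43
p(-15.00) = -0.38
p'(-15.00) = 0.02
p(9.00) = -0.25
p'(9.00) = 0.01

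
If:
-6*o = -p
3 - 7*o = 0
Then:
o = 3/7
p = 18/7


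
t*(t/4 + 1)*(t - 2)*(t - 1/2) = t^4/4 + 3*t^3/8 - 9*t^2/4 + t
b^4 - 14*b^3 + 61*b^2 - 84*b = b*(b - 7)*(b - 4)*(b - 3)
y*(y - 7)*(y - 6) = y^3 - 13*y^2 + 42*y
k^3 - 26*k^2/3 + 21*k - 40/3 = (k - 5)*(k - 8/3)*(k - 1)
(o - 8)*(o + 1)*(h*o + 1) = h*o^3 - 7*h*o^2 - 8*h*o + o^2 - 7*o - 8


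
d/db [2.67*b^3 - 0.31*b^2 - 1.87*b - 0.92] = 8.01*b^2 - 0.62*b - 1.87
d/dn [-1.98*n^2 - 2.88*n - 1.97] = -3.96*n - 2.88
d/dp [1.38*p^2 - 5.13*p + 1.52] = 2.76*p - 5.13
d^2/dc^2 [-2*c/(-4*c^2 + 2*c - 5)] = 8*(2*c*(4*c - 1)^2 + (1 - 6*c)*(4*c^2 - 2*c + 5))/(4*c^2 - 2*c + 5)^3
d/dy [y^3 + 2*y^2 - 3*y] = 3*y^2 + 4*y - 3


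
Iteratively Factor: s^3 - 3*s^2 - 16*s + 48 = (s - 3)*(s^2 - 16) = (s - 3)*(s + 4)*(s - 4)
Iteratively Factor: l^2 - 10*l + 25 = (l - 5)*(l - 5)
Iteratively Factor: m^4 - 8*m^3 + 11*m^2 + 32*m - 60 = (m - 2)*(m^3 - 6*m^2 - m + 30) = (m - 5)*(m - 2)*(m^2 - m - 6) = (m - 5)*(m - 3)*(m - 2)*(m + 2)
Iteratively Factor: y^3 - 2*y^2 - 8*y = (y)*(y^2 - 2*y - 8) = y*(y - 4)*(y + 2)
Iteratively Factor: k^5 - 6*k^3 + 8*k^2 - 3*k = (k - 1)*(k^4 + k^3 - 5*k^2 + 3*k) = (k - 1)*(k + 3)*(k^3 - 2*k^2 + k) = (k - 1)^2*(k + 3)*(k^2 - k) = (k - 1)^3*(k + 3)*(k)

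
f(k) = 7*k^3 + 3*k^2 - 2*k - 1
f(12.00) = 12503.00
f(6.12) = 1703.67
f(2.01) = 63.94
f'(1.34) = 43.75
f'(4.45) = 440.55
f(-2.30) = -65.70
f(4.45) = 666.36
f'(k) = 21*k^2 + 6*k - 2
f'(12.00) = 3094.00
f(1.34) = 18.55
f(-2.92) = -143.86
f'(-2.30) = 95.29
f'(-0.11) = -2.41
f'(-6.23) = 775.69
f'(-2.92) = 159.53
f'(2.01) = 94.90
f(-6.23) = -1564.73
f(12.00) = 12503.00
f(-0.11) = -0.75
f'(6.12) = 821.26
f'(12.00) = 3094.00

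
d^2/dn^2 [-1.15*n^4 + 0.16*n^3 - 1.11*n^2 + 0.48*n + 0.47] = -13.8*n^2 + 0.96*n - 2.22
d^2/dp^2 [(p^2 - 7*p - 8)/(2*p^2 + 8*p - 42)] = (-11*p^3 + 39*p^2 - 537*p - 443)/(p^6 + 12*p^5 - 15*p^4 - 440*p^3 + 315*p^2 + 5292*p - 9261)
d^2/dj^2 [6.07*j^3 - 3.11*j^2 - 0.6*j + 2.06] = 36.42*j - 6.22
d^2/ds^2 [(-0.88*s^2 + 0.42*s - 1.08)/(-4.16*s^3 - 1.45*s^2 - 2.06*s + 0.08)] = (30.457856*s^6 - 43.610112*s^5 + 163.832448*s^4 + 108.5083*s^3 + 68.090376*s^2 + 21.219984*s + 9.289568)/(71.991296*s^9 + 75.27936*s^8 + 133.187808*s^7 + 73.450801*s^6 + 63.058218*s^5 + 13.841652*s^4 + 7.387928*s^3 - 0.990624*s^2 + 0.039552*s - 0.000512)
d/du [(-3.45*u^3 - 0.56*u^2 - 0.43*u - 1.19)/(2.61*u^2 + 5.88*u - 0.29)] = (-9.0045*u^4 - 40.572*u^3 + 0.831*u^2 + 6.5366*u + 7.1219)/(6.8121*u^4 + 30.6936*u^3 + 33.0606*u^2 - 3.4104*u + 0.0841)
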